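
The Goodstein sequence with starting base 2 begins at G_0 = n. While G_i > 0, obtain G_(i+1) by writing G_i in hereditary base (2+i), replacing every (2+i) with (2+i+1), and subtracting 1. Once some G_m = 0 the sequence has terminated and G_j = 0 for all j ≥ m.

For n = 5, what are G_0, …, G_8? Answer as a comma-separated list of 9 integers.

G_0=5  [base 2] 2^2 + 1  →[2↦3]→  3^3 + 1 = 28  −1 ⇒ G_1=27
G_1=27  [base 3] 3^3  →[3↦4]→  4^4 = 256  −1 ⇒ G_2=255
G_2=255  [base 4] 3·4^3 + 3·4^2 + 3·4 + 3  →[4↦5]→  3·5^3 + 3·5^2 + 3·5 + 3 = 468  −1 ⇒ G_3=467
G_3=467  [base 5] 3·5^3 + 3·5^2 + 3·5 + 2  →[5↦6]→  3·6^3 + 3·6^2 + 3·6 + 2 = 776  −1 ⇒ G_4=775
G_4=775  [base 6] 3·6^3 + 3·6^2 + 3·6 + 1  →[6↦7]→  3·7^3 + 3·7^2 + 3·7 + 1 = 1198  −1 ⇒ G_5=1197
G_5=1197  [base 7] 3·7^3 + 3·7^2 + 3·7  →[7↦8]→  3·8^3 + 3·8^2 + 3·8 = 1752  −1 ⇒ G_6=1751
G_6=1751  [base 8] 3·8^3 + 3·8^2 + 2·8 + 7  →[8↦9]→  3·9^3 + 3·9^2 + 2·9 + 7 = 2455  −1 ⇒ G_7=2454
G_7=2454  [base 9] 3·9^3 + 3·9^2 + 2·9 + 6  →[9↦10]→  3·10^3 + 3·10^2 + 2·10 + 6 = 3326  −1 ⇒ G_8=3325

5, 27, 255, 467, 775, 1197, 1751, 2454, 3325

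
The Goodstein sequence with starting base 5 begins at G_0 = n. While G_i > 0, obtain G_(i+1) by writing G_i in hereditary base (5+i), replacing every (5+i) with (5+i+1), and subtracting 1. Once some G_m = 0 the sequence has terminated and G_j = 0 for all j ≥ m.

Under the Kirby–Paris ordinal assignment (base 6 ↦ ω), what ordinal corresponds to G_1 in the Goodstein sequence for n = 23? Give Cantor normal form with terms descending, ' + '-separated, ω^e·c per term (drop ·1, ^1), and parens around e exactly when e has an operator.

G_0=23  [base 5] 4·5 + 3  →[5↦6]→  4·6 + 3 = 27  −1 ⇒ G_1=26
G_1=26  [base 6] 4·6 + 2  →[6↦7]→  4·7 + 2 = 30  −1 ⇒ G_2=29

ω·4 + 2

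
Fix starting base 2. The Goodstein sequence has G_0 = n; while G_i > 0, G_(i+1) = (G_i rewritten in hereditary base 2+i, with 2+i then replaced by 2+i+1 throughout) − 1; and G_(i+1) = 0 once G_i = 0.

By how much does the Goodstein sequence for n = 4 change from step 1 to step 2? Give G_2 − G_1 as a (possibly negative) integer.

15

G_0 = 4. HB_2(4) = 2^2. Bump = 27. G_1 = 26.
G_1 = 26. HB_3(26) = 2·3^2 + 2·3 + 2. Bump = 42. G_2 = 41.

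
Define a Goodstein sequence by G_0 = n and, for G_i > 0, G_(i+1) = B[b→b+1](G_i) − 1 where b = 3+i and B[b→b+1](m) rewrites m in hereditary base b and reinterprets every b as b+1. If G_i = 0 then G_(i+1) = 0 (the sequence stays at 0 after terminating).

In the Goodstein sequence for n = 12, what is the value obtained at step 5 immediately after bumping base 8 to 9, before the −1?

G_0=12  [base 3] 3^2 + 3  →[3↦4]→  4^2 + 4 = 20  −1 ⇒ G_1=19
G_1=19  [base 4] 4^2 + 3  →[4↦5]→  5^2 + 3 = 28  −1 ⇒ G_2=27
G_2=27  [base 5] 5^2 + 2  →[5↦6]→  6^2 + 2 = 38  −1 ⇒ G_3=37
G_3=37  [base 6] 6^2 + 1  →[6↦7]→  7^2 + 1 = 50  −1 ⇒ G_4=49
G_4=49  [base 7] 7^2  →[7↦8]→  8^2 = 64  −1 ⇒ G_5=63
G_5=63  [base 8] 7·8 + 7  →[8↦9]→  7·9 + 7 = 70  −1 ⇒ G_6=69

70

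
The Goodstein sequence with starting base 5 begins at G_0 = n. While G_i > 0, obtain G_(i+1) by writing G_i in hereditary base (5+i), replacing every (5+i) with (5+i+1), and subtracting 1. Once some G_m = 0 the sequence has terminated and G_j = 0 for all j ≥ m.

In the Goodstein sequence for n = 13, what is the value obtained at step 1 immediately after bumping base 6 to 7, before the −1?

(0) 13|_5 = 2·5 + 3 ↦ 2·6 + 3|_6 = 15 ⇒ 14
(1) 14|_6 = 2·6 + 2 ↦ 2·7 + 2|_7 = 16 ⇒ 15

16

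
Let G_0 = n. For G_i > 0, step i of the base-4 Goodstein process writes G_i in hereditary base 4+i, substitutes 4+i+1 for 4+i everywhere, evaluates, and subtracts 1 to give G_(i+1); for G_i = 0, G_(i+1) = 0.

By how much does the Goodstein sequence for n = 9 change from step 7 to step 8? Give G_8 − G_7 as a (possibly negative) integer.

0

base 4: 9 = 2·4 + 1; at 5: 2·5 + 1 = 11; next = 10
base 5: 10 = 2·5; at 6: 2·6 = 12; next = 11
base 6: 11 = 6 + 5; at 7: 7 + 5 = 12; next = 11
base 7: 11 = 7 + 4; at 8: 8 + 4 = 12; next = 11
base 8: 11 = 8 + 3; at 9: 9 + 3 = 12; next = 11
base 9: 11 = 9 + 2; at 10: 10 + 2 = 12; next = 11
base 10: 11 = 10 + 1; at 11: 11 + 1 = 12; next = 11
base 11: 11 = 11; at 12: 12 = 12; next = 11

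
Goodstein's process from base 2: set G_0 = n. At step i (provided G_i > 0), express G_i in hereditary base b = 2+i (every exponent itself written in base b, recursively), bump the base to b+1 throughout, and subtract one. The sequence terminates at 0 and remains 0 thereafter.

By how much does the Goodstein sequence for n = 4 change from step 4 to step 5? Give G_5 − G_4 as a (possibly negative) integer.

base 2: 4 = 2^2; at 3: 3^3 = 27; next = 26
base 3: 26 = 2·3^2 + 2·3 + 2; at 4: 2·4^2 + 2·4 + 2 = 42; next = 41
base 4: 41 = 2·4^2 + 2·4 + 1; at 5: 2·5^2 + 2·5 + 1 = 61; next = 60
base 5: 60 = 2·5^2 + 2·5; at 6: 2·6^2 + 2·6 = 84; next = 83
base 6: 83 = 2·6^2 + 6 + 5; at 7: 2·7^2 + 7 + 5 = 110; next = 109

26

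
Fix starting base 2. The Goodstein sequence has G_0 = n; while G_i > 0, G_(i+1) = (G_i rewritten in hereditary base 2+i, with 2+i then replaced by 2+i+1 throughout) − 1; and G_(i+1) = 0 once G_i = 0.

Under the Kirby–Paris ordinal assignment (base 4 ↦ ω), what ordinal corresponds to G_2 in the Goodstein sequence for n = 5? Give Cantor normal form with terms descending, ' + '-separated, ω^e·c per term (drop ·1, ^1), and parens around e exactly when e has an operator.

step 0: 5 = 2^2 + 1; sub 3 for 2: 3^3 + 1; = 28; G_1 = 28−1 = 27
step 1: 27 = 3^3; sub 4 for 3: 4^4; = 256; G_2 = 256−1 = 255

ω^3·3 + ω^2·3 + ω·3 + 3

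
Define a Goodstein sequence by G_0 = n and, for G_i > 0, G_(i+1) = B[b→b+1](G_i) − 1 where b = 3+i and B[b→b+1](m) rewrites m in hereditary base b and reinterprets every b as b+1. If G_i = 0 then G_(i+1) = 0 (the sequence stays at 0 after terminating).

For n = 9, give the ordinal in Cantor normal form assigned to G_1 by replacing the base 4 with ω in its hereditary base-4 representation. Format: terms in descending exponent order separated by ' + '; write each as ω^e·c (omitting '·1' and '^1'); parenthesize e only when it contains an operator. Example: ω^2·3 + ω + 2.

ω·3 + 3

base 3: 9 = 3^2; at 4: 4^2 = 16; next = 15
base 4: 15 = 3·4 + 3; at 5: 3·5 + 3 = 18; next = 17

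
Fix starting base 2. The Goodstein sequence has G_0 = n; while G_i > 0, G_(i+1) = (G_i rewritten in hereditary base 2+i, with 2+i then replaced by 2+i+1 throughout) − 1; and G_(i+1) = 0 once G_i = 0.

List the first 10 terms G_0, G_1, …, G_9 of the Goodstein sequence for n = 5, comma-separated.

5, 27, 255, 467, 775, 1197, 1751, 2454, 3325, 4382

step 0: 5 = 2^2 + 1; sub 3 for 2: 3^3 + 1; = 28; G_1 = 28−1 = 27
step 1: 27 = 3^3; sub 4 for 3: 4^4; = 256; G_2 = 256−1 = 255
step 2: 255 = 3·4^3 + 3·4^2 + 3·4 + 3; sub 5 for 4: 3·5^3 + 3·5^2 + 3·5 + 3; = 468; G_3 = 468−1 = 467
step 3: 467 = 3·5^3 + 3·5^2 + 3·5 + 2; sub 6 for 5: 3·6^3 + 3·6^2 + 3·6 + 2; = 776; G_4 = 776−1 = 775
step 4: 775 = 3·6^3 + 3·6^2 + 3·6 + 1; sub 7 for 6: 3·7^3 + 3·7^2 + 3·7 + 1; = 1198; G_5 = 1198−1 = 1197
step 5: 1197 = 3·7^3 + 3·7^2 + 3·7; sub 8 for 7: 3·8^3 + 3·8^2 + 3·8; = 1752; G_6 = 1752−1 = 1751
step 6: 1751 = 3·8^3 + 3·8^2 + 2·8 + 7; sub 9 for 8: 3·9^3 + 3·9^2 + 2·9 + 7; = 2455; G_7 = 2455−1 = 2454
step 7: 2454 = 3·9^3 + 3·9^2 + 2·9 + 6; sub 10 for 9: 3·10^3 + 3·10^2 + 2·10 + 6; = 3326; G_8 = 3326−1 = 3325
step 8: 3325 = 3·10^3 + 3·10^2 + 2·10 + 5; sub 11 for 10: 3·11^3 + 3·11^2 + 2·11 + 5; = 4383; G_9 = 4383−1 = 4382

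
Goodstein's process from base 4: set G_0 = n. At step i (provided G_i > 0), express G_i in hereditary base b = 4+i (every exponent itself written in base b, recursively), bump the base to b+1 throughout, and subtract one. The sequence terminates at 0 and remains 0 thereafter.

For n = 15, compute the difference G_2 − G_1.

2

15 —HB4→ 3·4 + 3 —bump→ 3·5 + 3 = 18 —(−1)→ 17
17 —HB5→ 3·5 + 2 —bump→ 3·6 + 2 = 20 —(−1)→ 19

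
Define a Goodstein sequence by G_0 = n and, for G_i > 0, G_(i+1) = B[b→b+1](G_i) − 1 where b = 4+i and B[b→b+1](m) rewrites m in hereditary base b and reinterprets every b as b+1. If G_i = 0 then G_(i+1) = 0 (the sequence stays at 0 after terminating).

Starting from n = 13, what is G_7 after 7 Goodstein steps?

G_0=13  [base 4] 3·4 + 1  →[4↦5]→  3·5 + 1 = 16  −1 ⇒ G_1=15
G_1=15  [base 5] 3·5  →[5↦6]→  3·6 = 18  −1 ⇒ G_2=17
G_2=17  [base 6] 2·6 + 5  →[6↦7]→  2·7 + 5 = 19  −1 ⇒ G_3=18
G_3=18  [base 7] 2·7 + 4  →[7↦8]→  2·8 + 4 = 20  −1 ⇒ G_4=19
G_4=19  [base 8] 2·8 + 3  →[8↦9]→  2·9 + 3 = 21  −1 ⇒ G_5=20
G_5=20  [base 9] 2·9 + 2  →[9↦10]→  2·10 + 2 = 22  −1 ⇒ G_6=21
G_6=21  [base 10] 2·10 + 1  →[10↦11]→  2·11 + 1 = 23  −1 ⇒ G_7=22

22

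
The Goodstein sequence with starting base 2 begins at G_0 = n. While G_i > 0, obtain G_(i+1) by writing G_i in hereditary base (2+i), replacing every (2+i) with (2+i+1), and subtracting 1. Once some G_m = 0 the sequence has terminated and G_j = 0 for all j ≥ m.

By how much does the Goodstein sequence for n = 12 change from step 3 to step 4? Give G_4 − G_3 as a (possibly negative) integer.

12 —HB2→ 2^(2 + 1) + 2^2 —bump→ 3^(3 + 1) + 3^3 = 108 —(−1)→ 107
107 —HB3→ 3^(3 + 1) + 2·3^2 + 2·3 + 2 —bump→ 4^(4 + 1) + 2·4^2 + 2·4 + 2 = 1066 —(−1)→ 1065
1065 —HB4→ 4^(4 + 1) + 2·4^2 + 2·4 + 1 —bump→ 5^(5 + 1) + 2·5^2 + 2·5 + 1 = 15686 —(−1)→ 15685
15685 —HB5→ 5^(5 + 1) + 2·5^2 + 2·5 —bump→ 6^(6 + 1) + 2·6^2 + 2·6 = 280020 —(−1)→ 280019

264334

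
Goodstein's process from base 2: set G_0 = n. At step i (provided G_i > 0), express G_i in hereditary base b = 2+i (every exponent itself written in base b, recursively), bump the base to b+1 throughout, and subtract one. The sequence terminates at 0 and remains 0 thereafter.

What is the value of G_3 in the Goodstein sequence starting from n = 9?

9842

G_0=9  [base 2] 2^(2 + 1) + 1  →[2↦3]→  3^(3 + 1) + 1 = 82  −1 ⇒ G_1=81
G_1=81  [base 3] 3^(3 + 1)  →[3↦4]→  4^(4 + 1) = 1024  −1 ⇒ G_2=1023
G_2=1023  [base 4] 3·4^4 + 3·4^3 + 3·4^2 + 3·4 + 3  →[4↦5]→  3·5^5 + 3·5^3 + 3·5^2 + 3·5 + 3 = 9843  −1 ⇒ G_3=9842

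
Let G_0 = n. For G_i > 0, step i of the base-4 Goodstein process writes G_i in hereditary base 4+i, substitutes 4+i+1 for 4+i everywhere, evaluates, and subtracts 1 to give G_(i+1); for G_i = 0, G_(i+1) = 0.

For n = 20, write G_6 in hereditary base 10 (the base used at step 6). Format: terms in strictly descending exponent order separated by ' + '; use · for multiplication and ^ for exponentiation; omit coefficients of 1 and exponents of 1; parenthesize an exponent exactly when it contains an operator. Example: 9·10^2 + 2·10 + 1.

9·10 + 9

G_0=20  [base 4] 4^2 + 4  →[4↦5]→  5^2 + 5 = 30  −1 ⇒ G_1=29
G_1=29  [base 5] 5^2 + 4  →[5↦6]→  6^2 + 4 = 40  −1 ⇒ G_2=39
G_2=39  [base 6] 6^2 + 3  →[6↦7]→  7^2 + 3 = 52  −1 ⇒ G_3=51
G_3=51  [base 7] 7^2 + 2  →[7↦8]→  8^2 + 2 = 66  −1 ⇒ G_4=65
G_4=65  [base 8] 8^2 + 1  →[8↦9]→  9^2 + 1 = 82  −1 ⇒ G_5=81
G_5=81  [base 9] 9^2  →[9↦10]→  10^2 = 100  −1 ⇒ G_6=99
G_6=99  [base 10] 9·10 + 9  →[10↦11]→  9·11 + 9 = 108  −1 ⇒ G_7=107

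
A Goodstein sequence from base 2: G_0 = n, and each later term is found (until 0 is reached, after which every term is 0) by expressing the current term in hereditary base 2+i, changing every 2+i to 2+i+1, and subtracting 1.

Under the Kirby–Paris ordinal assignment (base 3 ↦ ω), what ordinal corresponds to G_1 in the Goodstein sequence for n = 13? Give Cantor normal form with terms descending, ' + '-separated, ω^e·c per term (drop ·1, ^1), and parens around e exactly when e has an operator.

base 2: 13 = 2^(2 + 1) + 2^2 + 1; at 3: 3^(3 + 1) + 3^3 + 1 = 109; next = 108
base 3: 108 = 3^(3 + 1) + 3^3; at 4: 4^(4 + 1) + 4^4 = 1280; next = 1279

ω^(ω + 1) + ω^ω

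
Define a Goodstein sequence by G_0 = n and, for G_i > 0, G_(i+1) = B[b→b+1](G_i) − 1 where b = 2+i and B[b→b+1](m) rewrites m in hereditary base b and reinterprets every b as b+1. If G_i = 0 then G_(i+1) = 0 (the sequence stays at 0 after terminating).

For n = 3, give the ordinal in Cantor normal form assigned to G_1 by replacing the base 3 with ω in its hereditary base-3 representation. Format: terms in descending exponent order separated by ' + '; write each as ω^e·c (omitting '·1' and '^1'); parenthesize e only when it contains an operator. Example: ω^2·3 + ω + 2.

[0] 3 ≡ 2 + 1 (base 2). Lift 3: 4. −1: 3.
[1] 3 ≡ 3 (base 3). Lift 4: 4. −1: 3.

ω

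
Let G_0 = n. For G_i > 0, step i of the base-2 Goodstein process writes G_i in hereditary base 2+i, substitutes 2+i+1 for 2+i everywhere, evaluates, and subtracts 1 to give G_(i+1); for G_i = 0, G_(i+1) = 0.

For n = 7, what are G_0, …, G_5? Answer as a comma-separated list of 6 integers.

7, 30, 259, 3127, 46657, 823543

[0] 7 ≡ 2^2 + 2 + 1 (base 2). Lift 3: 31. −1: 30.
[1] 30 ≡ 3^3 + 3 (base 3). Lift 4: 260. −1: 259.
[2] 259 ≡ 4^4 + 3 (base 4). Lift 5: 3128. −1: 3127.
[3] 3127 ≡ 5^5 + 2 (base 5). Lift 6: 46658. −1: 46657.
[4] 46657 ≡ 6^6 + 1 (base 6). Lift 7: 823544. −1: 823543.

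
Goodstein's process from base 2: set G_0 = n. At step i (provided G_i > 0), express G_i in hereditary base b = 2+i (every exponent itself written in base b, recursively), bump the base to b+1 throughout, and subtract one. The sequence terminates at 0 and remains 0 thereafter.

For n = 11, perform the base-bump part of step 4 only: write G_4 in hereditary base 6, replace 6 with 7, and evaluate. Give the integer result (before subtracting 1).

base 2: 11 = 2^(2 + 1) + 2 + 1; at 3: 3^(3 + 1) + 3 + 1 = 85; next = 84
base 3: 84 = 3^(3 + 1) + 3; at 4: 4^(4 + 1) + 4 = 1028; next = 1027
base 4: 1027 = 4^(4 + 1) + 3; at 5: 5^(5 + 1) + 3 = 15628; next = 15627
base 5: 15627 = 5^(5 + 1) + 2; at 6: 6^(6 + 1) + 2 = 279938; next = 279937
base 6: 279937 = 6^(6 + 1) + 1; at 7: 7^(7 + 1) + 1 = 5764802; next = 5764801

5764802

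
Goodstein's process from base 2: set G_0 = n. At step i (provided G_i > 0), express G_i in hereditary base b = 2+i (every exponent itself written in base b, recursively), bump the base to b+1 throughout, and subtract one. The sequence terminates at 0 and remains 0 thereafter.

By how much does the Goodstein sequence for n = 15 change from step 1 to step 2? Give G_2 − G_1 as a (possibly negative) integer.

1172

G_0 = 15. HB_2(15) = 2^(2 + 1) + 2^2 + 2 + 1. Bump = 112. G_1 = 111.
G_1 = 111. HB_3(111) = 3^(3 + 1) + 3^3 + 3. Bump = 1284. G_2 = 1283.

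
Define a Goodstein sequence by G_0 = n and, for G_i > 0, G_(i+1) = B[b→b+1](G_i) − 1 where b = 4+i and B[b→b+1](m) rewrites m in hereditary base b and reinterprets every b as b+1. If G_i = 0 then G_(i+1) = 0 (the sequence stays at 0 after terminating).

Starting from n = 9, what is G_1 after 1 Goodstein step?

step 0: 9 = 2·4 + 1; sub 5 for 4: 2·5 + 1; = 11; G_1 = 11−1 = 10
step 1: 10 = 2·5; sub 6 for 5: 2·6; = 12; G_2 = 12−1 = 11

10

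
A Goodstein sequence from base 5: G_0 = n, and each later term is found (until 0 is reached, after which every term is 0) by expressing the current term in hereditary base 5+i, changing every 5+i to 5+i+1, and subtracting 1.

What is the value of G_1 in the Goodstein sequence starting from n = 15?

17

(0) 15|_5 = 3·5 ↦ 3·6|_6 = 18 ⇒ 17
(1) 17|_6 = 2·6 + 5 ↦ 2·7 + 5|_7 = 19 ⇒ 18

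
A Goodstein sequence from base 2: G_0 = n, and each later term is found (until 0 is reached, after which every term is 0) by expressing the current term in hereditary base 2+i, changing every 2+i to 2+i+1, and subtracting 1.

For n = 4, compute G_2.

41

G_0=4  [base 2] 2^2  →[2↦3]→  3^3 = 27  −1 ⇒ G_1=26
G_1=26  [base 3] 2·3^2 + 2·3 + 2  →[3↦4]→  2·4^2 + 2·4 + 2 = 42  −1 ⇒ G_2=41
G_2=41  [base 4] 2·4^2 + 2·4 + 1  →[4↦5]→  2·5^2 + 2·5 + 1 = 61  −1 ⇒ G_3=60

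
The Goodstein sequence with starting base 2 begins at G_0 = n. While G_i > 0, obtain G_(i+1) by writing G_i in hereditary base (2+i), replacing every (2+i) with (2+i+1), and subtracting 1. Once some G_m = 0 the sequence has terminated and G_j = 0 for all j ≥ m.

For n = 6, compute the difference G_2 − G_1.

228

(0) 6|_2 = 2^2 + 2 ↦ 3^3 + 3|_3 = 30 ⇒ 29
(1) 29|_3 = 3^3 + 2 ↦ 4^4 + 2|_4 = 258 ⇒ 257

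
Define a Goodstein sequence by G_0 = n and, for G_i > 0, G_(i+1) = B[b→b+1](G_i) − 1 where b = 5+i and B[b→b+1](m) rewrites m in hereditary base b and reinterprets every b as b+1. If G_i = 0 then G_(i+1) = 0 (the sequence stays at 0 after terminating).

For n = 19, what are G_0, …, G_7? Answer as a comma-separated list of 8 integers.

[0] 19 ≡ 3·5 + 4 (base 5). Lift 6: 22. −1: 21.
[1] 21 ≡ 3·6 + 3 (base 6). Lift 7: 24. −1: 23.
[2] 23 ≡ 3·7 + 2 (base 7). Lift 8: 26. −1: 25.
[3] 25 ≡ 3·8 + 1 (base 8). Lift 9: 28. −1: 27.
[4] 27 ≡ 3·9 (base 9). Lift 10: 30. −1: 29.
[5] 29 ≡ 2·10 + 9 (base 10). Lift 11: 31. −1: 30.
[6] 30 ≡ 2·11 + 8 (base 11). Lift 12: 32. −1: 31.

19, 21, 23, 25, 27, 29, 30, 31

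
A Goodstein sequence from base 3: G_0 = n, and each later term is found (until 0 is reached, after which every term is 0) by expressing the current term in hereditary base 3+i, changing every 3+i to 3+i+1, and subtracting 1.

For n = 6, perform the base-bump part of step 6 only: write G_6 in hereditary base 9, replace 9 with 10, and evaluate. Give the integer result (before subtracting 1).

6

G_0 = 6. HB_3(6) = 2·3. Bump = 8. G_1 = 7.
G_1 = 7. HB_4(7) = 4 + 3. Bump = 8. G_2 = 7.
G_2 = 7. HB_5(7) = 5 + 2. Bump = 8. G_3 = 7.
G_3 = 7. HB_6(7) = 6 + 1. Bump = 8. G_4 = 7.
G_4 = 7. HB_7(7) = 7. Bump = 8. G_5 = 7.
G_5 = 7. HB_8(7) = 7. Bump = 7. G_6 = 6.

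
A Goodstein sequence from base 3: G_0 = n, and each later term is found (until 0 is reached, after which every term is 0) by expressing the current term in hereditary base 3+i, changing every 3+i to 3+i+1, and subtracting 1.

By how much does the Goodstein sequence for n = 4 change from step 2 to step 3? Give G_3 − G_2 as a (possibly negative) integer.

-1

G_0 = 4. HB_3(4) = 3 + 1. Bump = 5. G_1 = 4.
G_1 = 4. HB_4(4) = 4. Bump = 5. G_2 = 4.
G_2 = 4. HB_5(4) = 4. Bump = 4. G_3 = 3.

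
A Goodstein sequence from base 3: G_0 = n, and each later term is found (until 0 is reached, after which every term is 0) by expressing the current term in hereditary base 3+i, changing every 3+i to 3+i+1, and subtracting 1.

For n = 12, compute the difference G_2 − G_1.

[0] 12 ≡ 3^2 + 3 (base 3). Lift 4: 20. −1: 19.
[1] 19 ≡ 4^2 + 3 (base 4). Lift 5: 28. −1: 27.

8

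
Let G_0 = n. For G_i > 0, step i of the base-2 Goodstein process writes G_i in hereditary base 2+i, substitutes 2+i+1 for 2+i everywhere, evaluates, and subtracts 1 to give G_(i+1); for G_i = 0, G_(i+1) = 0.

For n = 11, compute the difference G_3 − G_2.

14600

G_0 = 11. HB_2(11) = 2^(2 + 1) + 2 + 1. Bump = 85. G_1 = 84.
G_1 = 84. HB_3(84) = 3^(3 + 1) + 3. Bump = 1028. G_2 = 1027.
G_2 = 1027. HB_4(1027) = 4^(4 + 1) + 3. Bump = 15628. G_3 = 15627.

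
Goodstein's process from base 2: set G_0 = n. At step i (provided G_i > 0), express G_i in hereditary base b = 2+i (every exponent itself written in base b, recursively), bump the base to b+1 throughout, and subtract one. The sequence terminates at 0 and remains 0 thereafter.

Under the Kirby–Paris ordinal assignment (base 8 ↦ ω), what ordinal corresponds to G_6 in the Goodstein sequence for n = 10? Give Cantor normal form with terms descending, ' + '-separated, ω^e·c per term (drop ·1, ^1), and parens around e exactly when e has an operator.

ω^ω·5 + ω^5·5 + ω^4·5 + ω^3·5 + ω^2·5 + ω·5 + 3

10 —HB2→ 2^(2 + 1) + 2 —bump→ 3^(3 + 1) + 3 = 84 —(−1)→ 83
83 —HB3→ 3^(3 + 1) + 2 —bump→ 4^(4 + 1) + 2 = 1026 —(−1)→ 1025
1025 —HB4→ 4^(4 + 1) + 1 —bump→ 5^(5 + 1) + 1 = 15626 —(−1)→ 15625
15625 —HB5→ 5^(5 + 1) —bump→ 6^(6 + 1) = 279936 —(−1)→ 279935
279935 —HB6→ 5·6^6 + 5·6^5 + 5·6^4 + 5·6^3 + 5·6^2 + 5·6 + 5 —bump→ 5·7^7 + 5·7^5 + 5·7^4 + 5·7^3 + 5·7^2 + 5·7 + 5 = 4215755 —(−1)→ 4215754
4215754 —HB7→ 5·7^7 + 5·7^5 + 5·7^4 + 5·7^3 + 5·7^2 + 5·7 + 4 —bump→ 5·8^8 + 5·8^5 + 5·8^4 + 5·8^3 + 5·8^2 + 5·8 + 4 = 84073324 —(−1)→ 84073323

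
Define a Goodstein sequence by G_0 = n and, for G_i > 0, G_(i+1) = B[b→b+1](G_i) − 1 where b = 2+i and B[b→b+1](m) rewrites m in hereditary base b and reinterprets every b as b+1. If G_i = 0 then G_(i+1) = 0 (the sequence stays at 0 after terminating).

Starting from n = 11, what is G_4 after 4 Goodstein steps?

i=0: 11 = 2^(2 + 1) + 2 + 1 (b=2); 2→3: 3^(3 + 1) + 3 + 1 = 85; 85−1 = 84
i=1: 84 = 3^(3 + 1) + 3 (b=3); 3→4: 4^(4 + 1) + 4 = 1028; 1028−1 = 1027
i=2: 1027 = 4^(4 + 1) + 3 (b=4); 4→5: 5^(5 + 1) + 3 = 15628; 15628−1 = 15627
i=3: 15627 = 5^(5 + 1) + 2 (b=5); 5→6: 6^(6 + 1) + 2 = 279938; 279938−1 = 279937
i=4: 279937 = 6^(6 + 1) + 1 (b=6); 6→7: 7^(7 + 1) + 1 = 5764802; 5764802−1 = 5764801

279937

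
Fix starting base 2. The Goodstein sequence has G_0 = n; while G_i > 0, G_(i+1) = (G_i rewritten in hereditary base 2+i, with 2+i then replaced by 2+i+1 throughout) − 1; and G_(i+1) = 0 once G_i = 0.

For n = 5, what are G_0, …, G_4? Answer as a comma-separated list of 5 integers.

5 —HB2→ 2^2 + 1 —bump→ 3^3 + 1 = 28 —(−1)→ 27
27 —HB3→ 3^3 —bump→ 4^4 = 256 —(−1)→ 255
255 —HB4→ 3·4^3 + 3·4^2 + 3·4 + 3 —bump→ 3·5^3 + 3·5^2 + 3·5 + 3 = 468 —(−1)→ 467
467 —HB5→ 3·5^3 + 3·5^2 + 3·5 + 2 —bump→ 3·6^3 + 3·6^2 + 3·6 + 2 = 776 —(−1)→ 775

5, 27, 255, 467, 775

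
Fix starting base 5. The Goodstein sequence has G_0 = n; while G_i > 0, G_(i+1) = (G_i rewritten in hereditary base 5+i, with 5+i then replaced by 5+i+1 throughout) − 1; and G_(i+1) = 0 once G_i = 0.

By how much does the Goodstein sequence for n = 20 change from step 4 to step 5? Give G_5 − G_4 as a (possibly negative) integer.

2

base 5: 20 = 4·5; at 6: 4·6 = 24; next = 23
base 6: 23 = 3·6 + 5; at 7: 3·7 + 5 = 26; next = 25
base 7: 25 = 3·7 + 4; at 8: 3·8 + 4 = 28; next = 27
base 8: 27 = 3·8 + 3; at 9: 3·9 + 3 = 30; next = 29
base 9: 29 = 3·9 + 2; at 10: 3·10 + 2 = 32; next = 31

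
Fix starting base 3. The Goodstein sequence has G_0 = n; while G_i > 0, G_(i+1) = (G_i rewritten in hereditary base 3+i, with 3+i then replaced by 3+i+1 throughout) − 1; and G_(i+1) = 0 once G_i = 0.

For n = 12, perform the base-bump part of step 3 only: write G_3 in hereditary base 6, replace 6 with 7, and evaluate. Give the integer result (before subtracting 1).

base 3: 12 = 3^2 + 3; at 4: 4^2 + 4 = 20; next = 19
base 4: 19 = 4^2 + 3; at 5: 5^2 + 3 = 28; next = 27
base 5: 27 = 5^2 + 2; at 6: 6^2 + 2 = 38; next = 37
base 6: 37 = 6^2 + 1; at 7: 7^2 + 1 = 50; next = 49

50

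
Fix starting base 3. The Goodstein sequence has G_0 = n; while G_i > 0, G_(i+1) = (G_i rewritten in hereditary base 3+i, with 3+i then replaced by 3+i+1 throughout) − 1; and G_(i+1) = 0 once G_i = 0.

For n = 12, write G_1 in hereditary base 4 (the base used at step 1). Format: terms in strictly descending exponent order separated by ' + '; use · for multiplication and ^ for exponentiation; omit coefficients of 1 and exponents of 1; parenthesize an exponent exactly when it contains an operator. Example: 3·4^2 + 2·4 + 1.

(0) 12|_3 = 3^2 + 3 ↦ 4^2 + 4|_4 = 20 ⇒ 19
(1) 19|_4 = 4^2 + 3 ↦ 5^2 + 3|_5 = 28 ⇒ 27

4^2 + 3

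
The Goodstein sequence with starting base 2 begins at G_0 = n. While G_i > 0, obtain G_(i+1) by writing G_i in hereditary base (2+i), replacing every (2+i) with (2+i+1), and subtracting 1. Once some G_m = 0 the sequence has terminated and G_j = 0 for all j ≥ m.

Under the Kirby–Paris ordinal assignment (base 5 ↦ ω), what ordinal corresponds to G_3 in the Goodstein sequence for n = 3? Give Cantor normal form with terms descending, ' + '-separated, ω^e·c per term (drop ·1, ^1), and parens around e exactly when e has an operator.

G_0 = 3. HB_2(3) = 2 + 1. Bump = 4. G_1 = 3.
G_1 = 3. HB_3(3) = 3. Bump = 4. G_2 = 3.
G_2 = 3. HB_4(3) = 3. Bump = 3. G_3 = 2.
G_3 = 2. HB_5(2) = 2. Bump = 2. G_4 = 1.

2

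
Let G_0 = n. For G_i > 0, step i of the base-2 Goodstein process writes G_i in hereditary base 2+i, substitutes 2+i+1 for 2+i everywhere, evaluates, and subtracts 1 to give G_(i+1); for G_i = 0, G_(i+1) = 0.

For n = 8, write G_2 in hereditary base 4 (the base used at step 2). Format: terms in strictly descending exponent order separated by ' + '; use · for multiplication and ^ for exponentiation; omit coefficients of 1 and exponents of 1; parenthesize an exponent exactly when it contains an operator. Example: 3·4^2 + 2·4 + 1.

i=0: 8 = 2^(2 + 1) (b=2); 2→3: 3^(3 + 1) = 81; 81−1 = 80
i=1: 80 = 2·3^3 + 2·3^2 + 2·3 + 2 (b=3); 3→4: 2·4^4 + 2·4^2 + 2·4 + 2 = 554; 554−1 = 553

2·4^4 + 2·4^2 + 2·4 + 1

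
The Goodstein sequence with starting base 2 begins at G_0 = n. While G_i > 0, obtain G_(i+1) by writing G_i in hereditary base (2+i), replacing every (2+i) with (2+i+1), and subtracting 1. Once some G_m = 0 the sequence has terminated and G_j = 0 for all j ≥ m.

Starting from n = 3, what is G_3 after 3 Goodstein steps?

G_0=3  [base 2] 2 + 1  →[2↦3]→  3 + 1 = 4  −1 ⇒ G_1=3
G_1=3  [base 3] 3  →[3↦4]→  4 = 4  −1 ⇒ G_2=3
G_2=3  [base 4] 3  →[4↦5]→  3 = 3  −1 ⇒ G_3=2
G_3=2  [base 5] 2  →[5↦6]→  2 = 2  −1 ⇒ G_4=1

2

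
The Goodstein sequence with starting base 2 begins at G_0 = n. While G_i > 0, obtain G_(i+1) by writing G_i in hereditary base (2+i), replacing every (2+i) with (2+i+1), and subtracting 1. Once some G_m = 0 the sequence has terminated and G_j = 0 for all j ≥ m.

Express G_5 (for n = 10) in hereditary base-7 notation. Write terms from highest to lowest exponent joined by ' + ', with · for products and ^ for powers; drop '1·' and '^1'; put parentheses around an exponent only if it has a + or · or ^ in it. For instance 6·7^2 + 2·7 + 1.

5·7^7 + 5·7^5 + 5·7^4 + 5·7^3 + 5·7^2 + 5·7 + 4

(0) 10|_2 = 2^(2 + 1) + 2 ↦ 3^(3 + 1) + 3|_3 = 84 ⇒ 83
(1) 83|_3 = 3^(3 + 1) + 2 ↦ 4^(4 + 1) + 2|_4 = 1026 ⇒ 1025
(2) 1025|_4 = 4^(4 + 1) + 1 ↦ 5^(5 + 1) + 1|_5 = 15626 ⇒ 15625
(3) 15625|_5 = 5^(5 + 1) ↦ 6^(6 + 1)|_6 = 279936 ⇒ 279935
(4) 279935|_6 = 5·6^6 + 5·6^5 + 5·6^4 + 5·6^3 + 5·6^2 + 5·6 + 5 ↦ 5·7^7 + 5·7^5 + 5·7^4 + 5·7^3 + 5·7^2 + 5·7 + 5|_7 = 4215755 ⇒ 4215754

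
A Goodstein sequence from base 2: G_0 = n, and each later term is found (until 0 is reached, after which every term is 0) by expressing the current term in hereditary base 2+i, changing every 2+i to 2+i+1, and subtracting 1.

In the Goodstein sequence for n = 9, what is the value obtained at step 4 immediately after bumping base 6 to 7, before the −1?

G_0=9  [base 2] 2^(2 + 1) + 1  →[2↦3]→  3^(3 + 1) + 1 = 82  −1 ⇒ G_1=81
G_1=81  [base 3] 3^(3 + 1)  →[3↦4]→  4^(4 + 1) = 1024  −1 ⇒ G_2=1023
G_2=1023  [base 4] 3·4^4 + 3·4^3 + 3·4^2 + 3·4 + 3  →[4↦5]→  3·5^5 + 3·5^3 + 3·5^2 + 3·5 + 3 = 9843  −1 ⇒ G_3=9842
G_3=9842  [base 5] 3·5^5 + 3·5^3 + 3·5^2 + 3·5 + 2  →[5↦6]→  3·6^6 + 3·6^3 + 3·6^2 + 3·6 + 2 = 140744  −1 ⇒ G_4=140743
G_4=140743  [base 6] 3·6^6 + 3·6^3 + 3·6^2 + 3·6 + 1  →[6↦7]→  3·7^7 + 3·7^3 + 3·7^2 + 3·7 + 1 = 2471827  −1 ⇒ G_5=2471826

2471827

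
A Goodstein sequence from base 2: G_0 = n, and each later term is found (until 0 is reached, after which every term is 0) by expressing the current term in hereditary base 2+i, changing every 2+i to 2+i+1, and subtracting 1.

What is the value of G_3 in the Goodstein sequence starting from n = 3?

G_0=3  [base 2] 2 + 1  →[2↦3]→  3 + 1 = 4  −1 ⇒ G_1=3
G_1=3  [base 3] 3  →[3↦4]→  4 = 4  −1 ⇒ G_2=3
G_2=3  [base 4] 3  →[4↦5]→  3 = 3  −1 ⇒ G_3=2
G_3=2  [base 5] 2  →[5↦6]→  2 = 2  −1 ⇒ G_4=1

2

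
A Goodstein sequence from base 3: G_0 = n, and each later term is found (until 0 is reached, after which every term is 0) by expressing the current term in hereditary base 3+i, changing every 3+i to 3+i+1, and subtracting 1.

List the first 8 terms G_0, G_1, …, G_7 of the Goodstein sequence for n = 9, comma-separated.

G_0=9  [base 3] 3^2  →[3↦4]→  4^2 = 16  −1 ⇒ G_1=15
G_1=15  [base 4] 3·4 + 3  →[4↦5]→  3·5 + 3 = 18  −1 ⇒ G_2=17
G_2=17  [base 5] 3·5 + 2  →[5↦6]→  3·6 + 2 = 20  −1 ⇒ G_3=19
G_3=19  [base 6] 3·6 + 1  →[6↦7]→  3·7 + 1 = 22  −1 ⇒ G_4=21
G_4=21  [base 7] 3·7  →[7↦8]→  3·8 = 24  −1 ⇒ G_5=23
G_5=23  [base 8] 2·8 + 7  →[8↦9]→  2·9 + 7 = 25  −1 ⇒ G_6=24
G_6=24  [base 9] 2·9 + 6  →[9↦10]→  2·10 + 6 = 26  −1 ⇒ G_7=25

9, 15, 17, 19, 21, 23, 24, 25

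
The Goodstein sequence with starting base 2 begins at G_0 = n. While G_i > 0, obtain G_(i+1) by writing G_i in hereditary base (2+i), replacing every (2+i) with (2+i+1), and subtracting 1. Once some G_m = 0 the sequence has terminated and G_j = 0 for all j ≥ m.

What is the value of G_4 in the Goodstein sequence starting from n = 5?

5 —HB2→ 2^2 + 1 —bump→ 3^3 + 1 = 28 —(−1)→ 27
27 —HB3→ 3^3 —bump→ 4^4 = 256 —(−1)→ 255
255 —HB4→ 3·4^3 + 3·4^2 + 3·4 + 3 —bump→ 3·5^3 + 3·5^2 + 3·5 + 3 = 468 —(−1)→ 467
467 —HB5→ 3·5^3 + 3·5^2 + 3·5 + 2 —bump→ 3·6^3 + 3·6^2 + 3·6 + 2 = 776 —(−1)→ 775

775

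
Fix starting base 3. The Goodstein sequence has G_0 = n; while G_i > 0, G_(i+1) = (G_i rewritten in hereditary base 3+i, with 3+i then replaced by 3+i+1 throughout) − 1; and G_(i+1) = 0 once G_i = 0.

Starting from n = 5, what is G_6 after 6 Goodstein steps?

5 —HB3→ 3 + 2 —bump→ 4 + 2 = 6 —(−1)→ 5
5 —HB4→ 4 + 1 —bump→ 5 + 1 = 6 —(−1)→ 5
5 —HB5→ 5 —bump→ 6 = 6 —(−1)→ 5
5 —HB6→ 5 —bump→ 5 = 5 —(−1)→ 4
4 —HB7→ 4 —bump→ 4 = 4 —(−1)→ 3
3 —HB8→ 3 —bump→ 3 = 3 —(−1)→ 2

2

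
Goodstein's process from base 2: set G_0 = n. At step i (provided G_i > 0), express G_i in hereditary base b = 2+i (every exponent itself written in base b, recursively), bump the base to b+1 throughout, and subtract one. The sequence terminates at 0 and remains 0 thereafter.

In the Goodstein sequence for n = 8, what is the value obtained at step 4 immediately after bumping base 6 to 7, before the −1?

base 2: 8 = 2^(2 + 1); at 3: 3^(3 + 1) = 81; next = 80
base 3: 80 = 2·3^3 + 2·3^2 + 2·3 + 2; at 4: 2·4^4 + 2·4^2 + 2·4 + 2 = 554; next = 553
base 4: 553 = 2·4^4 + 2·4^2 + 2·4 + 1; at 5: 2·5^5 + 2·5^2 + 2·5 + 1 = 6311; next = 6310
base 5: 6310 = 2·5^5 + 2·5^2 + 2·5; at 6: 2·6^6 + 2·6^2 + 2·6 = 93396; next = 93395
base 6: 93395 = 2·6^6 + 2·6^2 + 6 + 5; at 7: 2·7^7 + 2·7^2 + 7 + 5 = 1647196; next = 1647195

1647196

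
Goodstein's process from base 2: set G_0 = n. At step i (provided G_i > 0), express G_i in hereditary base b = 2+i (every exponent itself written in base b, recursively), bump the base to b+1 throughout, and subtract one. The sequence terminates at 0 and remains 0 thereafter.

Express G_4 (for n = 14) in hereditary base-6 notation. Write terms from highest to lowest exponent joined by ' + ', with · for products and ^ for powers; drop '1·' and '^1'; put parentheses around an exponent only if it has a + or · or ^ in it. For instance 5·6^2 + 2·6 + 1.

6^(6 + 1) + 5·6^5 + 5·6^4 + 5·6^3 + 5·6^2 + 5·6 + 5

14 —HB2→ 2^(2 + 1) + 2^2 + 2 —bump→ 3^(3 + 1) + 3^3 + 3 = 111 —(−1)→ 110
110 —HB3→ 3^(3 + 1) + 3^3 + 2 —bump→ 4^(4 + 1) + 4^4 + 2 = 1282 —(−1)→ 1281
1281 —HB4→ 4^(4 + 1) + 4^4 + 1 —bump→ 5^(5 + 1) + 5^5 + 1 = 18751 —(−1)→ 18750
18750 —HB5→ 5^(5 + 1) + 5^5 —bump→ 6^(6 + 1) + 6^6 = 326592 —(−1)→ 326591
326591 —HB6→ 6^(6 + 1) + 5·6^5 + 5·6^4 + 5·6^3 + 5·6^2 + 5·6 + 5 —bump→ 7^(7 + 1) + 5·7^5 + 5·7^4 + 5·7^3 + 5·7^2 + 5·7 + 5 = 5862841 —(−1)→ 5862840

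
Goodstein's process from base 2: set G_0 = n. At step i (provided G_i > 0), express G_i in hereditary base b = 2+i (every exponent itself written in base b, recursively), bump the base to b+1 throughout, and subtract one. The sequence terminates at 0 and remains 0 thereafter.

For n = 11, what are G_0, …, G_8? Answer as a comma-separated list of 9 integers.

base 2: 11 = 2^(2 + 1) + 2 + 1; at 3: 3^(3 + 1) + 3 + 1 = 85; next = 84
base 3: 84 = 3^(3 + 1) + 3; at 4: 4^(4 + 1) + 4 = 1028; next = 1027
base 4: 1027 = 4^(4 + 1) + 3; at 5: 5^(5 + 1) + 3 = 15628; next = 15627
base 5: 15627 = 5^(5 + 1) + 2; at 6: 6^(6 + 1) + 2 = 279938; next = 279937
base 6: 279937 = 6^(6 + 1) + 1; at 7: 7^(7 + 1) + 1 = 5764802; next = 5764801
base 7: 5764801 = 7^(7 + 1); at 8: 8^(8 + 1) = 134217728; next = 134217727
base 8: 134217727 = 7·8^8 + 7·8^7 + 7·8^6 + 7·8^5 + 7·8^4 + 7·8^3 + 7·8^2 + 7·8 + 7; at 9: 7·9^9 + 7·9^7 + 7·9^6 + 7·9^5 + 7·9^4 + 7·9^3 + 7·9^2 + 7·9 + 7 = 2749609303; next = 2749609302
base 9: 2749609302 = 7·9^9 + 7·9^7 + 7·9^6 + 7·9^5 + 7·9^4 + 7·9^3 + 7·9^2 + 7·9 + 6; at 10: 7·10^10 + 7·10^7 + 7·10^6 + 7·10^5 + 7·10^4 + 7·10^3 + 7·10^2 + 7·10 + 6 = 70077777776; next = 70077777775

11, 84, 1027, 15627, 279937, 5764801, 134217727, 2749609302, 70077777775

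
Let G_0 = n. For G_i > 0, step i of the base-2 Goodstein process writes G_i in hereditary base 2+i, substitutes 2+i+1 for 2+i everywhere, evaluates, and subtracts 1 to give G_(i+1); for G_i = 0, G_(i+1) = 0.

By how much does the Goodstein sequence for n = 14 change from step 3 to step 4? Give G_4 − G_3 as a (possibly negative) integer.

[0] 14 ≡ 2^(2 + 1) + 2^2 + 2 (base 2). Lift 3: 111. −1: 110.
[1] 110 ≡ 3^(3 + 1) + 3^3 + 2 (base 3). Lift 4: 1282. −1: 1281.
[2] 1281 ≡ 4^(4 + 1) + 4^4 + 1 (base 4). Lift 5: 18751. −1: 18750.
[3] 18750 ≡ 5^(5 + 1) + 5^5 (base 5). Lift 6: 326592. −1: 326591.

307841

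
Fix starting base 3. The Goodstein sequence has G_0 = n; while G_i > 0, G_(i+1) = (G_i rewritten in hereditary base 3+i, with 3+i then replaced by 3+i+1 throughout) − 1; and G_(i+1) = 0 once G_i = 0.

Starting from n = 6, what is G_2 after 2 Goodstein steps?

7

(0) 6|_3 = 2·3 ↦ 2·4|_4 = 8 ⇒ 7
(1) 7|_4 = 4 + 3 ↦ 5 + 3|_5 = 8 ⇒ 7
(2) 7|_5 = 5 + 2 ↦ 6 + 2|_6 = 8 ⇒ 7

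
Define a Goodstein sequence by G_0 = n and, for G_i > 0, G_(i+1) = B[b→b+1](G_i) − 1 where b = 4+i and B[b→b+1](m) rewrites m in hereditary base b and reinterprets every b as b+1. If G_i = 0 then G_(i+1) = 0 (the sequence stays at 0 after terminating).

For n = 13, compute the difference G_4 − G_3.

1

[0] 13 ≡ 3·4 + 1 (base 4). Lift 5: 16. −1: 15.
[1] 15 ≡ 3·5 (base 5). Lift 6: 18. −1: 17.
[2] 17 ≡ 2·6 + 5 (base 6). Lift 7: 19. −1: 18.
[3] 18 ≡ 2·7 + 4 (base 7). Lift 8: 20. −1: 19.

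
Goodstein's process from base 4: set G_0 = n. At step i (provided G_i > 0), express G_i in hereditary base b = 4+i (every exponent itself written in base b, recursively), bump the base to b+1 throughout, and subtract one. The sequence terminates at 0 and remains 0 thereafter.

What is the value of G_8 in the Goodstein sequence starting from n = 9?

11

base 4: 9 = 2·4 + 1; at 5: 2·5 + 1 = 11; next = 10
base 5: 10 = 2·5; at 6: 2·6 = 12; next = 11
base 6: 11 = 6 + 5; at 7: 7 + 5 = 12; next = 11
base 7: 11 = 7 + 4; at 8: 8 + 4 = 12; next = 11
base 8: 11 = 8 + 3; at 9: 9 + 3 = 12; next = 11
base 9: 11 = 9 + 2; at 10: 10 + 2 = 12; next = 11
base 10: 11 = 10 + 1; at 11: 11 + 1 = 12; next = 11
base 11: 11 = 11; at 12: 12 = 12; next = 11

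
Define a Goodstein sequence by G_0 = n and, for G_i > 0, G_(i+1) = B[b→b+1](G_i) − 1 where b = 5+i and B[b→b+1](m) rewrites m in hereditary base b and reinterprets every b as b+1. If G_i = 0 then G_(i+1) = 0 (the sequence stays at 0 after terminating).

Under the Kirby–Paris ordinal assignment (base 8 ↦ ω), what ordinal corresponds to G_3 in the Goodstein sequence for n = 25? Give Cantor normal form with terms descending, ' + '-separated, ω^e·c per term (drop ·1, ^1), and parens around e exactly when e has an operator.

25 —HB5→ 5^2 —bump→ 6^2 = 36 —(−1)→ 35
35 —HB6→ 5·6 + 5 —bump→ 5·7 + 5 = 40 —(−1)→ 39
39 —HB7→ 5·7 + 4 —bump→ 5·8 + 4 = 44 —(−1)→ 43
43 —HB8→ 5·8 + 3 —bump→ 5·9 + 3 = 48 —(−1)→ 47

ω·5 + 3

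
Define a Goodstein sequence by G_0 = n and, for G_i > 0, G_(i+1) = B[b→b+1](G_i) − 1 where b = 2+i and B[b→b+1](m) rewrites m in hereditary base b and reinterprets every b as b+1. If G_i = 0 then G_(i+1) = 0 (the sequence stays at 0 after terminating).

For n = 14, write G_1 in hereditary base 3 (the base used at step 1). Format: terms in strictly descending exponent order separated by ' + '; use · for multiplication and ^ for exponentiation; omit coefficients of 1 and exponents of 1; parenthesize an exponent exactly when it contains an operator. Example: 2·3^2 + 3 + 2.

3^(3 + 1) + 3^3 + 2

[0] 14 ≡ 2^(2 + 1) + 2^2 + 2 (base 2). Lift 3: 111. −1: 110.
[1] 110 ≡ 3^(3 + 1) + 3^3 + 2 (base 3). Lift 4: 1282. −1: 1281.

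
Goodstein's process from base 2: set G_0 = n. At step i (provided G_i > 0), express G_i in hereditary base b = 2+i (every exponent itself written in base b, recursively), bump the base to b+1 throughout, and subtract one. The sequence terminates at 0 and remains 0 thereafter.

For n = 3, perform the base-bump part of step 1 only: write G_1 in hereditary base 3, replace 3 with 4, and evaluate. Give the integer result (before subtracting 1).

4

base 2: 3 = 2 + 1; at 3: 3 + 1 = 4; next = 3
base 3: 3 = 3; at 4: 4 = 4; next = 3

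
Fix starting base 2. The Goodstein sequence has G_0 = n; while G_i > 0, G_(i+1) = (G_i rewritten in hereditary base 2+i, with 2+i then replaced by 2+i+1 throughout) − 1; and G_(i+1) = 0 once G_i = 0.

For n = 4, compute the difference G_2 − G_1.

15

4 —HB2→ 2^2 —bump→ 3^3 = 27 —(−1)→ 26
26 —HB3→ 2·3^2 + 2·3 + 2 —bump→ 2·4^2 + 2·4 + 2 = 42 —(−1)→ 41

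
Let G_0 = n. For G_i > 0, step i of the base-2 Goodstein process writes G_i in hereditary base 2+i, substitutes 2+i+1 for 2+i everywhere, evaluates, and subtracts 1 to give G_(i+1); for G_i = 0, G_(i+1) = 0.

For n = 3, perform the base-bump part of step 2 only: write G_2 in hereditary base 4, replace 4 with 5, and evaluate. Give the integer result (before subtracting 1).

(0) 3|_2 = 2 + 1 ↦ 3 + 1|_3 = 4 ⇒ 3
(1) 3|_3 = 3 ↦ 4|_4 = 4 ⇒ 3

3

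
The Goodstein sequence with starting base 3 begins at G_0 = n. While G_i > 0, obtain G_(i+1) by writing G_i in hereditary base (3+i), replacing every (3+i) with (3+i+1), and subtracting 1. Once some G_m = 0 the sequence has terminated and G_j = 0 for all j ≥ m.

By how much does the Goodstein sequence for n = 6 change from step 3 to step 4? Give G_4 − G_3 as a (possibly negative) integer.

0

i=0: 6 = 2·3 (b=3); 3→4: 2·4 = 8; 8−1 = 7
i=1: 7 = 4 + 3 (b=4); 4→5: 5 + 3 = 8; 8−1 = 7
i=2: 7 = 5 + 2 (b=5); 5→6: 6 + 2 = 8; 8−1 = 7
i=3: 7 = 6 + 1 (b=6); 6→7: 7 + 1 = 8; 8−1 = 7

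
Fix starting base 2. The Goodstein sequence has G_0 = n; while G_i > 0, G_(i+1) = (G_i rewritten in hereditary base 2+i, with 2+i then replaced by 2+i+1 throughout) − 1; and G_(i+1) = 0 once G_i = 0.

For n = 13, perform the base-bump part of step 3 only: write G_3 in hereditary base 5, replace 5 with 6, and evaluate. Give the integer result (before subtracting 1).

280712

G_0=13  [base 2] 2^(2 + 1) + 2^2 + 1  →[2↦3]→  3^(3 + 1) + 3^3 + 1 = 109  −1 ⇒ G_1=108
G_1=108  [base 3] 3^(3 + 1) + 3^3  →[3↦4]→  4^(4 + 1) + 4^4 = 1280  −1 ⇒ G_2=1279
G_2=1279  [base 4] 4^(4 + 1) + 3·4^3 + 3·4^2 + 3·4 + 3  →[4↦5]→  5^(5 + 1) + 3·5^3 + 3·5^2 + 3·5 + 3 = 16093  −1 ⇒ G_3=16092
G_3=16092  [base 5] 5^(5 + 1) + 3·5^3 + 3·5^2 + 3·5 + 2  →[5↦6]→  6^(6 + 1) + 3·6^3 + 3·6^2 + 3·6 + 2 = 280712  −1 ⇒ G_4=280711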